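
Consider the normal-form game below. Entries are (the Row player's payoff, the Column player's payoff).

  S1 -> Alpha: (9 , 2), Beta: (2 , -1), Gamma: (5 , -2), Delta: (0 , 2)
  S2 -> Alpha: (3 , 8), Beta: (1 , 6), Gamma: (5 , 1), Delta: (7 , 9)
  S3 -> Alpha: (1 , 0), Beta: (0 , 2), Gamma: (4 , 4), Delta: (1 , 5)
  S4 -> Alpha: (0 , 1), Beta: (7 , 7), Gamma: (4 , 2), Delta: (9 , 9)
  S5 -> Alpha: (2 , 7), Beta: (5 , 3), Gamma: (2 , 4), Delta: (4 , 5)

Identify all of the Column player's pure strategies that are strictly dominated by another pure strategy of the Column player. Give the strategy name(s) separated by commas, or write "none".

Alpha is not dominated — it holds its own against Beta at S1 (2>-1); Gamma at S1 (2>-2); Delta at S1 (2=2).
Delta strictly dominates Beta — S1: 2>-1, S2: 9>6, S3: 5>2, S4: 9>7, S5: 5>3.
Gamma is strictly dominated by Delta (S1: 2>-2, S2: 9>1, S3: 5>4, S4: 9>2, S5: 5>4).
Nothing dominates Delta: Alpha at S1 (2=2); Beta at S1 (2>-1); Gamma at S1 (2>-2).

Beta, Gamma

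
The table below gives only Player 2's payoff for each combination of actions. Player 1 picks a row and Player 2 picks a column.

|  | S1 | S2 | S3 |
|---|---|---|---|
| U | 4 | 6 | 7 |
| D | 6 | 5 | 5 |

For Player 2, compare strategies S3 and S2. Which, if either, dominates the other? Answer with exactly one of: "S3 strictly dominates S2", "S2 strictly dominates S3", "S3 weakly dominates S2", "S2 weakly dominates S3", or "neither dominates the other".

Compare S3 to S2 across each opponent action: U: 7>6, D: 5=5.
S3 is at least as good everywhere and strictly better somewhere (tied only at D), so S3 weakly but not strictly dominates S2.

S3 weakly dominates S2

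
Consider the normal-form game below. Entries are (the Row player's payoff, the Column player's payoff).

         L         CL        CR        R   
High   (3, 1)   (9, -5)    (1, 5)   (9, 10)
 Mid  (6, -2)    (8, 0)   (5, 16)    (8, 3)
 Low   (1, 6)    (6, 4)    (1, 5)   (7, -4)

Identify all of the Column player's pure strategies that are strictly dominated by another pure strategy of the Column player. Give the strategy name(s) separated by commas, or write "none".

L: no other strategy beats it everywhere (CL at High (1>-5); CR at Low (6>5); R at Low (6>-4)).
CL: dominated, since CR does at least as well everywhere (High: 5>-5, Mid: 16>0, Low: 5>4).
CR is not dominated — it holds its own against L at High (5>1); CL at High (5>-5); R at Mid (16>3).
R: no other strategy beats it everywhere (L at High (10>1); CL at High (10>-5); CR at High (10>5)).

CL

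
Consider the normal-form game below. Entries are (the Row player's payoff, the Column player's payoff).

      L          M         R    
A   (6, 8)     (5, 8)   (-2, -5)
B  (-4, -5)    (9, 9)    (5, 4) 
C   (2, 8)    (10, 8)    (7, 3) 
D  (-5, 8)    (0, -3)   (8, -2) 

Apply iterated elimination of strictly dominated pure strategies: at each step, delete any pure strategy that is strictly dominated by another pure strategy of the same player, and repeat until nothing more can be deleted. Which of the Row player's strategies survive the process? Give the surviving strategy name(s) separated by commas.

A, C

Row B is eliminated: C beats it against every remaining column (L: 2>-4, M: 10>9, R: 7>5).
Column R is eliminated: L beats it against every remaining row (A: 8>-5, C: 8>3, D: 8>-2).
The Row player's strategy D is strictly dominated by A (L: 6>-5, M: 5>0) and is removed.
Among the remaining strategies, none is strictly dominated by another pure strategy of the same player, so the elimination stops.
Surviving strategies — the Row player: {A, C}; the Column player: {L, M}.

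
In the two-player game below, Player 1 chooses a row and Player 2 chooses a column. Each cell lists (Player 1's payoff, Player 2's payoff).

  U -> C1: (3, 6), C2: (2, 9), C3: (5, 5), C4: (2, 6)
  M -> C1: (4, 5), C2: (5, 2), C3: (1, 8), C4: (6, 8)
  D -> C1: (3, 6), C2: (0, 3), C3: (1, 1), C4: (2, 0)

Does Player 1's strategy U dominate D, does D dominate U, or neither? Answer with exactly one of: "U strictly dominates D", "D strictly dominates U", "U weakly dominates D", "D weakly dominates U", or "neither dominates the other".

Compare U to D across each choice by Player 2: C1: 3=3, C2: 2>0, C3: 5>1, C4: 2=2.
U is at least as good everywhere and strictly better somewhere (tied only at C1, C4), so U weakly but not strictly dominates D.

U weakly dominates D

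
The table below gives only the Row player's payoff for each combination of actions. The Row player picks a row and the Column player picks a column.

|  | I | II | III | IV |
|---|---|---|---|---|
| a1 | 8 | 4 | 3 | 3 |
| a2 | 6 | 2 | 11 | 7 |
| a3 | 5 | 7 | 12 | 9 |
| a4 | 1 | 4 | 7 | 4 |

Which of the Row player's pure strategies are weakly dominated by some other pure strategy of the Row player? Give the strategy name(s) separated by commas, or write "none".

a4

a1 is not dominated — it holds its own against a2 at I (8>6); a3 at I (8>5); a4 at I (8>1).
a2 is not dominated — it holds its own against a1 at III (11>3); a3 at I (6>5); a4 at I (6>1).
Nothing dominates a3: a1 at II (7>4); a2 at II (7>2); a4 at I (5>1).
a4: dominated, since a3 does at least as well everywhere (I: 5>1, II: 7>4, III: 12>7, IV: 9>4).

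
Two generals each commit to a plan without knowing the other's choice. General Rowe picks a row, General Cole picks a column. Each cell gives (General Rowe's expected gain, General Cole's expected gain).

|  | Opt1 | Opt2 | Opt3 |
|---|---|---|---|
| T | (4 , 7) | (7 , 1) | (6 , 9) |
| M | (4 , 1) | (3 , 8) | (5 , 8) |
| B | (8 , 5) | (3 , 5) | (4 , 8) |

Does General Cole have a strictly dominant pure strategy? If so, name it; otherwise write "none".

none

Opt1 fails to dominate Opt2 at M (1<8).
Opt2 fails to dominate Opt1 at T (1<7).
Opt3 fails to dominate Opt2 at M (8=8).
No single strategy dominates all the others.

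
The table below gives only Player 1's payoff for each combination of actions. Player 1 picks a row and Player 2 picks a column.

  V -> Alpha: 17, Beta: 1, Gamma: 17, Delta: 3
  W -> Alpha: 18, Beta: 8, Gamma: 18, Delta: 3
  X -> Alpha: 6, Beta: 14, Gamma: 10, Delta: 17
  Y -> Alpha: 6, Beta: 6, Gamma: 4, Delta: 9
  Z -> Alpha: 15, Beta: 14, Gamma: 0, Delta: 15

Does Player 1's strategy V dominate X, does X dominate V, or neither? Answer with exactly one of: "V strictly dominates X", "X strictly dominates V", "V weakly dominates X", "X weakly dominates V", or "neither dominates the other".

neither dominates the other

Compare V to X across every action of Player 2: Alpha: 17>6, Beta: 1<14, Gamma: 17>10, Delta: 3<17.
V does better at Alpha, Gamma but worse at Beta, Delta; neither strategy dominates the other.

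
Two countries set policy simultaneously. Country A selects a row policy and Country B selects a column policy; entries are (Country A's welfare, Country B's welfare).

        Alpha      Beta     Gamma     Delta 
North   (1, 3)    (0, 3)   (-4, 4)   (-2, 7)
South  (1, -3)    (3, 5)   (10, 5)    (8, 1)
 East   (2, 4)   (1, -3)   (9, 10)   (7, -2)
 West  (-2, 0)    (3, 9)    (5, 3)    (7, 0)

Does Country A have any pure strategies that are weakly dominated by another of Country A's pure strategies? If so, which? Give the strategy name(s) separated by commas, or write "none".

North, West

South weakly dominates North — Alpha: 1=1, Beta: 3>0, Gamma: 10>-4, Delta: 8>-2.
South: no other strategy beats it everywhere (North at Beta (3>0); East at Beta (3>1); West at Alpha (1>-2)).
East: no other strategy beats it everywhere (North at Alpha (2>1); South at Alpha (2>1); West at Alpha (2>-2)).
West is weakly dominated by South (Alpha: 1>-2, Beta: 3=3, Gamma: 10>5, Delta: 8>7).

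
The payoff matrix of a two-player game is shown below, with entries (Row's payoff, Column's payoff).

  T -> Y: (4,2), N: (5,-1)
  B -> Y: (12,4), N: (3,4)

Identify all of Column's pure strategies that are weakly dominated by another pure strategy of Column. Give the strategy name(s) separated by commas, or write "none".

Y: no other strategy beats it everywhere (N at T (2>-1)).
N is weakly dominated by Y (T: 2>-1, B: 4=4).

N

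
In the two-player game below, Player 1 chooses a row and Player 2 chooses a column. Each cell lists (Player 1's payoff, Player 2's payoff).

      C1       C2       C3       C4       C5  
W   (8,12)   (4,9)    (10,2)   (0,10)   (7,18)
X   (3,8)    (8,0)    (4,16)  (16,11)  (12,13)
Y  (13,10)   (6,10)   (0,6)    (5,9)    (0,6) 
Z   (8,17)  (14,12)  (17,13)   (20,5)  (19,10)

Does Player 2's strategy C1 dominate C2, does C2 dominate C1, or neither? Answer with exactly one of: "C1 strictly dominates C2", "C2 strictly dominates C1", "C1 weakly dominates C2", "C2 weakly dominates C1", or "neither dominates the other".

C1's payoffs vs C2's, by Player 1's action — W: 12>9, X: 8>0, Y: 10=10, Z: 17>12.
C1 is at least as good everywhere and strictly better somewhere (tied only at Y), so C1 weakly but not strictly dominates C2.

C1 weakly dominates C2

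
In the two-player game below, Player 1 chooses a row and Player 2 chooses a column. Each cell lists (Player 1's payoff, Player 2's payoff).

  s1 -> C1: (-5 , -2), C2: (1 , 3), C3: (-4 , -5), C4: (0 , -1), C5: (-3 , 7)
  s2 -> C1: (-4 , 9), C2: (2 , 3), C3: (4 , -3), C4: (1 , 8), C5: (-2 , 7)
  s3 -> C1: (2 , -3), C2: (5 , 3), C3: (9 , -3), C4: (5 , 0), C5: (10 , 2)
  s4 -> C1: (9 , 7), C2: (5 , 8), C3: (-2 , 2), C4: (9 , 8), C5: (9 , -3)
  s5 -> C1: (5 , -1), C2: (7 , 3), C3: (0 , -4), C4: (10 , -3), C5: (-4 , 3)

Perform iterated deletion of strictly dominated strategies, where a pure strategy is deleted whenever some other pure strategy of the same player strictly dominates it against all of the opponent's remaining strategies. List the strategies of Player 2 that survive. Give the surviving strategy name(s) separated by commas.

Row s1 is eliminated: s2 beats it against every remaining column (C1: -4>-5, C2: 2>1, C3: 4>-4, C4: 1>0, C5: -2>-3).
Player 1's strategy s2 is strictly dominated by s3 (C1: 2>-4, C2: 5>2, C3: 9>4, C4: 5>1, C5: 10>-2) and is removed.
For Player 2, C2 strictly dominates C1 on the remaining rows (s3: 3>-3, s4: 8>7, s5: 3>-1); eliminate C1.
For Player 2, C2 strictly dominates C3 on the remaining rows (s3: 3>-3, s4: 8>2, s5: 3>-4); eliminate C3.
Among the remaining strategies, none is strictly dominated by another pure strategy of the same player, so the elimination stops.
Surviving strategies — Player 1: {s3, s4, s5}; Player 2: {C2, C4, C5}.

C2, C4, C5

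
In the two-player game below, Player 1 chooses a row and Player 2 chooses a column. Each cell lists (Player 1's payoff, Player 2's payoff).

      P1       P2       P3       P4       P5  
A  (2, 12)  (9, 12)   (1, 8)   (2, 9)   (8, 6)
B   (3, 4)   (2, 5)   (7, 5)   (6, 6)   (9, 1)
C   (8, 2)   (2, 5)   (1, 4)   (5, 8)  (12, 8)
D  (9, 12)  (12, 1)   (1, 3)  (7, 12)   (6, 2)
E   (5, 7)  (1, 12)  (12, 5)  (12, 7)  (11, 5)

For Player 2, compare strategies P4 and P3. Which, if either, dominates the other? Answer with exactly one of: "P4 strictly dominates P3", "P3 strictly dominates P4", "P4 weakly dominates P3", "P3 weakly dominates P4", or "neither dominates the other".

Compare P4 to P3 across each choice by Player 1: A: 9>8, B: 6>5, C: 8>4, D: 12>3, E: 7>5.
Every comparison favours P4, so P4 strictly dominates P3.

P4 strictly dominates P3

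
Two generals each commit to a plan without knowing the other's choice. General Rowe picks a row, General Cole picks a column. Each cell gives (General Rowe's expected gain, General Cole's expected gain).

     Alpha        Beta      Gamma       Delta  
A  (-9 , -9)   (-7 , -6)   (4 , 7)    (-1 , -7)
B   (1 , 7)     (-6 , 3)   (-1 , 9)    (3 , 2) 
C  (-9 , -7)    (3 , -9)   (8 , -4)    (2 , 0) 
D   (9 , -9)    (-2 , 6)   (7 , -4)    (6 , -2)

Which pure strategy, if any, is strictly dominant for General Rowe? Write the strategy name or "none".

A fails to dominate B at Alpha (-9<1).
B fails to dominate A at Gamma (-1<4).
C fails to dominate A at Alpha (-9=-9).
D fails to dominate C at Beta (-2<3).
No single strategy dominates all the others.

none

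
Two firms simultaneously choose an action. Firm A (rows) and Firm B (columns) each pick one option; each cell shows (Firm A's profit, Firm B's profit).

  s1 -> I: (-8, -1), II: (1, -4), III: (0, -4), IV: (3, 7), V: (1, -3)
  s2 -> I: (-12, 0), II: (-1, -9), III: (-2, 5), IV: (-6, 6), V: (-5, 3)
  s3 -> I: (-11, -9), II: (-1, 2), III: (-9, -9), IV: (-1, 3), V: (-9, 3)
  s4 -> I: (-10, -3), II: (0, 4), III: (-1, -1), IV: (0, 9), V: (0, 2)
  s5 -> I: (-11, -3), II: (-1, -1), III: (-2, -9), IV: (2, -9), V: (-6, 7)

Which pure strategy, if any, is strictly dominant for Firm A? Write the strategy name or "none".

s1 vs s2: I: -8>-12, II: 1>-1, III: 0>-2, IV: 3>-6, V: 1>-5.
s1 vs s3: I: -8>-11, II: 1>-1, III: 0>-9, IV: 3>-1, V: 1>-9.
s1 vs s4: I: -8>-10, II: 1>0, III: 0>-1, IV: 3>0, V: 1>0.
s1 vs s5: I: -8>-11, II: 1>-1, III: 0>-2, IV: 3>2, V: 1>-6.
s1 strictly beats every other strategy against every opponent action, so it is strictly dominant.

s1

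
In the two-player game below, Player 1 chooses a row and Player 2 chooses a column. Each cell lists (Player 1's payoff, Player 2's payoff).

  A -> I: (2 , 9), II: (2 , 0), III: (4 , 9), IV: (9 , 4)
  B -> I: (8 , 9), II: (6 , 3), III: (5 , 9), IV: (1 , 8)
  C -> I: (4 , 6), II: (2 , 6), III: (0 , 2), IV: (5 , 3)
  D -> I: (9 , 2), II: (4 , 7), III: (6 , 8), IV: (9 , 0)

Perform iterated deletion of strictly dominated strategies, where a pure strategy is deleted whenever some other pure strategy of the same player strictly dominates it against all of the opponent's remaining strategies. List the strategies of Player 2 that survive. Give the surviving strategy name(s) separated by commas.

III

Row C is eliminated: D beats it against every remaining column (I: 9>4, II: 4>2, III: 6>0, IV: 9>5).
Column II is eliminated: III beats it against every remaining row (A: 9>0, B: 9>3, D: 8>7).
Player 1's strategy B is strictly dominated by D (I: 9>8, III: 6>5, IV: 9>1) and is removed.
Column IV is eliminated: I beats it against every remaining row (A: 9>4, D: 2>0).
Row A is eliminated: D beats it against every remaining column (I: 9>2, III: 6>4).
For Player 2, III strictly dominates I on the remaining rows (D: 8>2); eliminate I.
Among the remaining strategies, none is strictly dominated by another pure strategy of the same player, so the elimination stops.
Surviving strategies — Player 1: {D}; Player 2: {III}.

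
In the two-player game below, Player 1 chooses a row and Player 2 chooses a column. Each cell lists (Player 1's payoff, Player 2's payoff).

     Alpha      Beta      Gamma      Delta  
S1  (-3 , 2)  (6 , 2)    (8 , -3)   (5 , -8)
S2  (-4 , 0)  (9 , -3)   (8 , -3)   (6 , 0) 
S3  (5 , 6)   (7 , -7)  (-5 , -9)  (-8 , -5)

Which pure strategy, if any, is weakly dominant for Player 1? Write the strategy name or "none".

S1 fails to dominate S2 at Beta (6<9).
S2 fails to dominate S1 at Alpha (-4<-3).
S3 fails to dominate S1 at Gamma (-5<8).
No single strategy dominates all the others.

none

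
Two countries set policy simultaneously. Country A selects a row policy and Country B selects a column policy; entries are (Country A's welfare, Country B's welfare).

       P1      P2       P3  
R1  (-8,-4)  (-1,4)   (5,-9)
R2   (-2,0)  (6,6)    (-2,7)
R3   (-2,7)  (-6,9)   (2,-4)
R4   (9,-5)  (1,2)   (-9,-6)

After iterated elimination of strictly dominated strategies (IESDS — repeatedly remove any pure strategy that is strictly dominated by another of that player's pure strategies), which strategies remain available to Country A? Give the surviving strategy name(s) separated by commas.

R1, R2

For Country B, P2 strictly dominates P1 on the remaining rows (R1: 4>-4, R2: 6>0, R3: 9>7, R4: 2>-5); eliminate P1.
Row R3 is eliminated: R1 beats it against every remaining column (P2: -1>-6, P3: 5>2).
Row R4 is eliminated: R2 beats it against every remaining column (P2: 6>1, P3: -2>-9).
Among the remaining strategies, none is strictly dominated by another pure strategy of the same player, so the elimination stops.
Surviving strategies — Country A: {R1, R2}; Country B: {P2, P3}.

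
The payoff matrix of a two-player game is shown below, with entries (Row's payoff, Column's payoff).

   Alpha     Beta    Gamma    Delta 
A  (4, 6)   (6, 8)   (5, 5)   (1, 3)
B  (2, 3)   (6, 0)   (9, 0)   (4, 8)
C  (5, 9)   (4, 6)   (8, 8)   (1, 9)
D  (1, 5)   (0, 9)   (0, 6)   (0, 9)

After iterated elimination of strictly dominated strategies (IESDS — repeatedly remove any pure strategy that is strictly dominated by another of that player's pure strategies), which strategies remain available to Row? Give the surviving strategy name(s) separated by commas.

A, B, C

Row's strategy D is strictly dominated by A (Alpha: 4>1, Beta: 6>0, Gamma: 5>0, Delta: 1>0) and is removed.
For Column, Alpha strictly dominates Gamma on the remaining rows (A: 6>5, B: 3>0, C: 9>8); eliminate Gamma.
Among the remaining strategies, none is strictly dominated by another pure strategy of the same player, so the elimination stops.
Surviving strategies — Row: {A, B, C}; Column: {Alpha, Beta, Delta}.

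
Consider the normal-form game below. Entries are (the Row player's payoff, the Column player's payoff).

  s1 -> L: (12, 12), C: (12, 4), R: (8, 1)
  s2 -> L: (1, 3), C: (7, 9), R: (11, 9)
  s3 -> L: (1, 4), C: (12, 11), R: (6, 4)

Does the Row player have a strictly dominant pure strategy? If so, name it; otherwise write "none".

none

s1 fails to dominate s2 at R (8<11).
s2 fails to dominate s1 at L (1<12).
s3 fails to dominate s1 at L (1<12).
No single strategy dominates all the others.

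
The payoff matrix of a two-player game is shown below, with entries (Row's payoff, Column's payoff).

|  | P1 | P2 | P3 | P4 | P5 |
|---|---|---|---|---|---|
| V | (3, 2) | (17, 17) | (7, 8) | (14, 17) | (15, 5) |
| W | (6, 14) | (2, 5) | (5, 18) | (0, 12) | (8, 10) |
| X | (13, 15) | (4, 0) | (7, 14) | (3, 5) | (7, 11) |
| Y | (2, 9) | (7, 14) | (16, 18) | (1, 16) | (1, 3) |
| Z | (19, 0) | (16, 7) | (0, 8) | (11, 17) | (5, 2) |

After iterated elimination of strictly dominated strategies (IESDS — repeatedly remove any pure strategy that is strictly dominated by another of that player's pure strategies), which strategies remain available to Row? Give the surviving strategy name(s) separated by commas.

V, X, Y, Z

Column P5 is eliminated: P3 beats it against every remaining row (V: 8>5, W: 18>10, X: 14>11, Y: 18>3, Z: 8>2).
Row's strategy W is strictly dominated by X (P1: 13>6, P2: 4>2, P3: 7>5, P4: 3>0) and is removed.
Among the remaining strategies, none is strictly dominated by another pure strategy of the same player, so the elimination stops.
Surviving strategies — Row: {V, X, Y, Z}; Column: {P1, P2, P3, P4}.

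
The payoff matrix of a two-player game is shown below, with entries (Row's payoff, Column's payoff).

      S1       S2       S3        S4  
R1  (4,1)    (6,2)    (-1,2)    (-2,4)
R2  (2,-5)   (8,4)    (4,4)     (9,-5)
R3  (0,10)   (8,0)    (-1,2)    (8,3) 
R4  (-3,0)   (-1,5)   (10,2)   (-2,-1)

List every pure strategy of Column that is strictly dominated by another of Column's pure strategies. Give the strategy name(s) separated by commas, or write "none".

none

Nothing dominates S1: S2 at R3 (10>0); S3 at R3 (10>2); S4 at R2 (-5=-5).
S2 is not dominated — it holds its own against S1 at R1 (2>1); S3 at R1 (2=2); S4 at R2 (4>-5).
Nothing dominates S3: S1 at R1 (2>1); S2 at R1 (2=2); S4 at R2 (4>-5).
S4 is not dominated — it holds its own against S1 at R1 (4>1); S2 at R1 (4>2); S3 at R1 (4>2).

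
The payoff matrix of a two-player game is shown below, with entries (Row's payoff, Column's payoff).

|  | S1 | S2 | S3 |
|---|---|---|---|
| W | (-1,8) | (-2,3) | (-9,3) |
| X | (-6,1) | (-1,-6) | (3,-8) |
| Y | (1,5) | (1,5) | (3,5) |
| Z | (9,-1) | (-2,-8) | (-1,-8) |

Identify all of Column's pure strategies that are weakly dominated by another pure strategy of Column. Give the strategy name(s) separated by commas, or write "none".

Nothing dominates S1: S2 at W (8>3); S3 at W (8>3).
S1 weakly dominates S2 — W: 8>3, X: 1>-6, Y: 5=5, Z: -1>-8.
S3: dominated, since S1 does at least as well everywhere (W: 8>3, X: 1>-8, Y: 5=5, Z: -1>-8).

S2, S3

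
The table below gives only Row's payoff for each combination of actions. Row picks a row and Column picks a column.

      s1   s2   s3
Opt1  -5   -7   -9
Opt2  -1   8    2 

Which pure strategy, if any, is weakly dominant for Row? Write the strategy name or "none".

Opt2

Opt2 vs Opt1: s1: -1>-5, s2: 8>-7, s3: 2>-9.
Opt2 is at least as good as every other strategy against every opponent action, so it is weakly dominant.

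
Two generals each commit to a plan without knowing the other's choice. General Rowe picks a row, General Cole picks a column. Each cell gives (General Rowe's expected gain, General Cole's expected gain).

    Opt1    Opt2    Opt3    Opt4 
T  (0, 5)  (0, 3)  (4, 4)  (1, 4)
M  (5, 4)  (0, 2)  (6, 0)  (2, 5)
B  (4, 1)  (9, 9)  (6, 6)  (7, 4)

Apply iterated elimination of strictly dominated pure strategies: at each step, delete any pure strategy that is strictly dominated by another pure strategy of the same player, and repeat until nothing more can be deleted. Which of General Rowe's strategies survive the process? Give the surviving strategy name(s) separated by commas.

B

For General Rowe, B strictly dominates T on the remaining columns (Opt1: 4>0, Opt2: 9>0, Opt3: 6>4, Opt4: 7>1); eliminate T.
Column Opt1 is eliminated: Opt4 beats it against every remaining row (M: 5>4, B: 4>1).
For General Cole, Opt2 strictly dominates Opt3 on the remaining rows (M: 2>0, B: 9>6); eliminate Opt3.
General Rowe's strategy M is strictly dominated by B (Opt2: 9>0, Opt4: 7>2) and is removed.
For General Cole, Opt2 strictly dominates Opt4 on the remaining rows (B: 9>4); eliminate Opt4.
Among the remaining strategies, none is strictly dominated by another pure strategy of the same player, so the elimination stops.
Surviving strategies — General Rowe: {B}; General Cole: {Opt2}.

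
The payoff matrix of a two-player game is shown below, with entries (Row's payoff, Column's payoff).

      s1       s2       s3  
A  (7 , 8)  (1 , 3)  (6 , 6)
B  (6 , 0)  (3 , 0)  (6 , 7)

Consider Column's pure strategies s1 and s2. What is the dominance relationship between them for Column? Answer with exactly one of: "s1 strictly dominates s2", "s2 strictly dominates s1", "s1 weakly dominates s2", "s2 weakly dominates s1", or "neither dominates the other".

s1 weakly dominates s2

Compare s1 to s2 across each choice by Row: A: 8>3, B: 0=0.
s1 is at least as good everywhere and strictly better somewhere (tied only at B), so s1 weakly but not strictly dominates s2.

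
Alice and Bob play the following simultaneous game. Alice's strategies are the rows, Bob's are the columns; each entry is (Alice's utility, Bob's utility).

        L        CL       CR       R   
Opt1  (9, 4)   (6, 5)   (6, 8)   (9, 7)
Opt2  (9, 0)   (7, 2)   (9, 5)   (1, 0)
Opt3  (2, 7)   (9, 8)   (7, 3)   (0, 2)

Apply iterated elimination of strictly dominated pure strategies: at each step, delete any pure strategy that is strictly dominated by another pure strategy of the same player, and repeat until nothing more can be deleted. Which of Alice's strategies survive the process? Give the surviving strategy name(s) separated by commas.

For Bob, CL strictly dominates L on the remaining rows (Opt1: 5>4, Opt2: 2>0, Opt3: 8>7); eliminate L.
Bob's strategy R is strictly dominated by CR (Opt1: 8>7, Opt2: 5>0, Opt3: 3>2) and is removed.
Alice's strategy Opt1 is strictly dominated by Opt2 (CL: 7>6, CR: 9>6) and is removed.
Among the remaining strategies, none is strictly dominated by another pure strategy of the same player, so the elimination stops.
Surviving strategies — Alice: {Opt2, Opt3}; Bob: {CL, CR}.

Opt2, Opt3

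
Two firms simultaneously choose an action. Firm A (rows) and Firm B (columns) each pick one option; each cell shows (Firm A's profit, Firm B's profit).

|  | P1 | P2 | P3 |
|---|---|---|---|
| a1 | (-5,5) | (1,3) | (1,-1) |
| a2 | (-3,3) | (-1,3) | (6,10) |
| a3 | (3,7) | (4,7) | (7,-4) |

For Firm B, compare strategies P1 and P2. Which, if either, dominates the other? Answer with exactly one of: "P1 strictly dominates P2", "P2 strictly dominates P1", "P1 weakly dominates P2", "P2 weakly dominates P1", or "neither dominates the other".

P1 weakly dominates P2

Compare P1 to P2 across each opponent action: a1: 5>3, a2: 3=3, a3: 7=7.
P1 is at least as good everywhere and strictly better somewhere (tied only at a2, a3), so P1 weakly but not strictly dominates P2.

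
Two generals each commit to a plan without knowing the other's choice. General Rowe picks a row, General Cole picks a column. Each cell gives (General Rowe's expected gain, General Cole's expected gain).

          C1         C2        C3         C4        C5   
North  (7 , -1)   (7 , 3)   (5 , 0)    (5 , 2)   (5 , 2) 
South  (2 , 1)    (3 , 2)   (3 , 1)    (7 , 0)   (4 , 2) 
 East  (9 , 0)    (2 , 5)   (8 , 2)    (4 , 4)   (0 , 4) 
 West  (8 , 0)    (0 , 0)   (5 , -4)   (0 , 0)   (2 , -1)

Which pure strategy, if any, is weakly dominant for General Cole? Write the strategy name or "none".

C2 vs C1: North: 3>-1, South: 2>1, East: 5>0, West: 0=0.
C2 vs C3: North: 3>0, South: 2>1, East: 5>2, West: 0>-4.
C2 vs C4: North: 3>2, South: 2>0, East: 5>4, West: 0=0.
C2 vs C5: North: 3>2, South: 2=2, East: 5>4, West: 0>-1.
C2 is at least as good as every other strategy against every opponent action, so it is weakly dominant.

C2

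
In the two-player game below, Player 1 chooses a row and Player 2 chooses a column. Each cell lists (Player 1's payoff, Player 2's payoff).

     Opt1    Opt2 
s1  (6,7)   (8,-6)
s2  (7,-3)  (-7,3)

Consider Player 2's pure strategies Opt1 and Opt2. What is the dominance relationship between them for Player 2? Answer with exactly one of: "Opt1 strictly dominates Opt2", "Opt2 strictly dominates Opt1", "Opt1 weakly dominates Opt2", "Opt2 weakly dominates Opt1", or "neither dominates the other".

neither dominates the other

Opt1's payoffs vs Opt2's, by Player 1's action — s1: 7>-6, s2: -3<3.
Opt1 does better at s1 but worse at s2; neither strategy dominates the other.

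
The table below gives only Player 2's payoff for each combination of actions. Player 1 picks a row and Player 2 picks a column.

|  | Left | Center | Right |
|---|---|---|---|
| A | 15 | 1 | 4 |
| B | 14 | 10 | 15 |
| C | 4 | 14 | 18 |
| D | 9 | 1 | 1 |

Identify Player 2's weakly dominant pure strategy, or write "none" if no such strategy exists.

none

Left fails to dominate Center at C (4<14).
Center fails to dominate Left at A (1<15).
Right fails to dominate Left at A (4<15).
No single strategy dominates all the others.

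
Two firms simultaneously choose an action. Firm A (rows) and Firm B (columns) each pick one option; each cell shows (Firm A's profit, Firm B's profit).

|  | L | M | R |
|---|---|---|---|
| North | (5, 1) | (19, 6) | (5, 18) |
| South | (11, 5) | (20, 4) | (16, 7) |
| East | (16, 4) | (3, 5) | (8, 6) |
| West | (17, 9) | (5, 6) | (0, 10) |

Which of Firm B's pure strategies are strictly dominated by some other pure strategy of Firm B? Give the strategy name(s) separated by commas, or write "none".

R strictly dominates L — North: 18>1, South: 7>5, East: 6>4, West: 10>9.
M: dominated, since R does at least as well everywhere (North: 18>6, South: 7>4, East: 6>5, West: 10>6).
R: no other strategy beats it everywhere (L at North (18>1); M at North (18>6)).

L, M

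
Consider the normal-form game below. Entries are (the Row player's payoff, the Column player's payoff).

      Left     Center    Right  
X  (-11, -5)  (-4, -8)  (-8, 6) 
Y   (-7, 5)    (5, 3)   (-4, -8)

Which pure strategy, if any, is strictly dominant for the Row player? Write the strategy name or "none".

Y

Y vs X: Left: -7>-11, Center: 5>-4, Right: -4>-8.
Y strictly beats every other strategy against every opponent action, so it is strictly dominant.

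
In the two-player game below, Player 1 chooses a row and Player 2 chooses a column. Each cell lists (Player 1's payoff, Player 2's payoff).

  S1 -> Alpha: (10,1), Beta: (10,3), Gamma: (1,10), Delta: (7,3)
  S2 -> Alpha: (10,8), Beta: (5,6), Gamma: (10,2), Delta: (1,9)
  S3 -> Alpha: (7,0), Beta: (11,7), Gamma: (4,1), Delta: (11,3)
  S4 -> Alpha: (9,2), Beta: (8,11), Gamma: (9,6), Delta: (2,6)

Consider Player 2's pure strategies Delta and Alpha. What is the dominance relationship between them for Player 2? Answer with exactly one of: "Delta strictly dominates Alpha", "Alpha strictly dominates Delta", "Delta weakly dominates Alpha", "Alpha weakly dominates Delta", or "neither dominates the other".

Delta strictly dominates Alpha

Delta's payoffs vs Alpha's, by Player 1's action — S1: 3>1, S2: 9>8, S3: 3>0, S4: 6>2.
Every comparison favours Delta, so Delta strictly dominates Alpha.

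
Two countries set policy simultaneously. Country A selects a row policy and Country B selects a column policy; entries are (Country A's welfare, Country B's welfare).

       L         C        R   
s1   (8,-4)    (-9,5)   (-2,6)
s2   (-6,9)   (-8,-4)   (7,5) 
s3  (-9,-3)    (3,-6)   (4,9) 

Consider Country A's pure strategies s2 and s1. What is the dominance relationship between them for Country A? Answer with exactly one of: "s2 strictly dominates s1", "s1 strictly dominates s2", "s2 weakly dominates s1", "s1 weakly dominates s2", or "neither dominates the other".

Compare s2 to s1 across every action of Country B: L: -6<8, C: -8>-9, R: 7>-2.
s2 does better at C, R but worse at L; neither strategy dominates the other.

neither dominates the other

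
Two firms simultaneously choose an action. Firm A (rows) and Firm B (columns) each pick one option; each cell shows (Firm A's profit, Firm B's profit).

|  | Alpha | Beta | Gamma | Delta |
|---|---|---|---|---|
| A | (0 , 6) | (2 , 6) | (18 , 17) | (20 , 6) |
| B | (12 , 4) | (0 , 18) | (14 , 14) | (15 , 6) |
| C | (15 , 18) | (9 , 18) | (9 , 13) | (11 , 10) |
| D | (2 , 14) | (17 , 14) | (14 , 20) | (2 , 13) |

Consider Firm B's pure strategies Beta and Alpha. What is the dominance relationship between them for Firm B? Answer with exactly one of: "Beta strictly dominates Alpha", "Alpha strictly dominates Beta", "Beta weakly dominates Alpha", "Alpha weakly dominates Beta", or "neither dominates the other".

Beta's payoffs vs Alpha's, by Firm A's action — A: 6=6, B: 18>4, C: 18=18, D: 14=14.
Beta is at least as good everywhere and strictly better somewhere (tied only at A, C, D), so Beta weakly but not strictly dominates Alpha.

Beta weakly dominates Alpha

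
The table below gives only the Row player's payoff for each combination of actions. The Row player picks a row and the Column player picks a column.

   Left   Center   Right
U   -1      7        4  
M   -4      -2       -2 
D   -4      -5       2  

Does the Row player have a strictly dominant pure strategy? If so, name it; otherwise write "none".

U vs M: Left: -1>-4, Center: 7>-2, Right: 4>-2.
U vs D: Left: -1>-4, Center: 7>-5, Right: 4>2.
U strictly beats every other strategy against every opponent action, so it is strictly dominant.

U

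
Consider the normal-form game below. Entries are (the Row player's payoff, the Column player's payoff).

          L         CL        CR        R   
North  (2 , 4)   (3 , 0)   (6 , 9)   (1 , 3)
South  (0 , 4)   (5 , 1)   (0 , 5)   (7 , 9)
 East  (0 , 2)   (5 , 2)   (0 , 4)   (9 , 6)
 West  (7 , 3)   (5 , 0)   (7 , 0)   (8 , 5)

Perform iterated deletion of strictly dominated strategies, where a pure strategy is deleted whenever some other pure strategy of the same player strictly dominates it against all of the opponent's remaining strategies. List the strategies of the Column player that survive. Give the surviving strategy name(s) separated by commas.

R

The Row player's strategy North is strictly dominated by West (L: 7>2, CL: 5>3, CR: 7>6, R: 8>1) and is removed.
The Column player's strategy L is strictly dominated by R (South: 9>4, East: 6>2, West: 5>3) and is removed.
Column CL is eliminated: R beats it against every remaining row (South: 9>1, East: 6>2, West: 5>0).
The Row player's strategy South is strictly dominated by West (CR: 7>0, R: 8>7) and is removed.
The Column player's strategy CR is strictly dominated by R (East: 6>4, West: 5>0) and is removed.
For the Row player, East strictly dominates West on the remaining columns (R: 9>8); eliminate West.
Among the remaining strategies, none is strictly dominated by another pure strategy of the same player, so the elimination stops.
Surviving strategies — the Row player: {East}; the Column player: {R}.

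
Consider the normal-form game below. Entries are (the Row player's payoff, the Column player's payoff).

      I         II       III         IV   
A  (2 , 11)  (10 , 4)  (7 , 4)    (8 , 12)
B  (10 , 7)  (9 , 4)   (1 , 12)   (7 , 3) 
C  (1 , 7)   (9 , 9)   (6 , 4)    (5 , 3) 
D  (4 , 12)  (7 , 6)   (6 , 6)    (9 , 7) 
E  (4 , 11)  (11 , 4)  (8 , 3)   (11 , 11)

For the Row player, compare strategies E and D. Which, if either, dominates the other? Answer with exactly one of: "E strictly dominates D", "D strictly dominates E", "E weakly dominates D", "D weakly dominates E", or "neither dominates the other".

Compare E to D across each choice by the Column player: I: 4=4, II: 11>7, III: 8>6, IV: 11>9.
E is at least as good everywhere and strictly better somewhere (tied only at I), so E weakly but not strictly dominates D.

E weakly dominates D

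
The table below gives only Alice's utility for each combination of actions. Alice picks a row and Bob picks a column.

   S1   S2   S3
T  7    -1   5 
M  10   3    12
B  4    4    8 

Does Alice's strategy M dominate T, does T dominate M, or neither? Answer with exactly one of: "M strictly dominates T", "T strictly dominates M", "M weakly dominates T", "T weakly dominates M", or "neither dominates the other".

Compare M to T across every action of Bob: S1: 10>7, S2: 3>-1, S3: 12>5.
M gives a strictly higher payoff against every action of Bob, so M strictly dominates T.

M strictly dominates T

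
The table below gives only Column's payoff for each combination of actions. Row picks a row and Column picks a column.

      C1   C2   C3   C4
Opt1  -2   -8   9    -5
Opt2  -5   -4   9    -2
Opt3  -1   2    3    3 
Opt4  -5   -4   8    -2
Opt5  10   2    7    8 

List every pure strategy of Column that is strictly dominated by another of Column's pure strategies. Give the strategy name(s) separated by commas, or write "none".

C2

C1: no other strategy beats it everywhere (C2 at Opt1 (-2>-8); C3 at Opt5 (10>7); C4 at Opt1 (-2>-5)).
C2 is strictly dominated by C3 (Opt1: 9>-8, Opt2: 9>-4, Opt3: 3>2, Opt4: 8>-4, Opt5: 7>2).
C3: no other strategy beats it everywhere (C1 at Opt1 (9>-2); C2 at Opt1 (9>-8); C4 at Opt1 (9>-5)).
C4: no other strategy beats it everywhere (C1 at Opt2 (-2>-5); C2 at Opt1 (-5>-8); C3 at Opt3 (3=3)).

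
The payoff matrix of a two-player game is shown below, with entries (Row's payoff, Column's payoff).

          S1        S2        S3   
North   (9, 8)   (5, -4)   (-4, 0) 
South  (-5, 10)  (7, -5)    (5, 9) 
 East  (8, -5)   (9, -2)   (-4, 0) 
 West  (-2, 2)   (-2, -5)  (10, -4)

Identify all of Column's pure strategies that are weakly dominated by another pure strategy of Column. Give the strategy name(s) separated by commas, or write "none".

S1: no other strategy beats it everywhere (S2 at North (8>-4); S3 at North (8>0)).
S2: dominated, since S3 does at least as well everywhere (North: 0>-4, South: 9>-5, East: 0>-2, West: -4>-5).
S3: no other strategy beats it everywhere (S1 at East (0>-5); S2 at North (0>-4)).

S2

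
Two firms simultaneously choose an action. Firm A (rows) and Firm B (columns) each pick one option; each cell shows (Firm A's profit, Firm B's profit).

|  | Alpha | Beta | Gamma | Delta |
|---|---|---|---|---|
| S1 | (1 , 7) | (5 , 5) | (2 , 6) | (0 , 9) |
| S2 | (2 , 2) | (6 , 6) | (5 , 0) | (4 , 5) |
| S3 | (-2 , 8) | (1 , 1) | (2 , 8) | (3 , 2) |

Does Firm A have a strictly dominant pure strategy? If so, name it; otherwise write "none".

S2 vs S1: Alpha: 2>1, Beta: 6>5, Gamma: 5>2, Delta: 4>0.
S2 vs S3: Alpha: 2>-2, Beta: 6>1, Gamma: 5>2, Delta: 4>3.
S2 strictly beats every other strategy against every opponent action, so it is strictly dominant.

S2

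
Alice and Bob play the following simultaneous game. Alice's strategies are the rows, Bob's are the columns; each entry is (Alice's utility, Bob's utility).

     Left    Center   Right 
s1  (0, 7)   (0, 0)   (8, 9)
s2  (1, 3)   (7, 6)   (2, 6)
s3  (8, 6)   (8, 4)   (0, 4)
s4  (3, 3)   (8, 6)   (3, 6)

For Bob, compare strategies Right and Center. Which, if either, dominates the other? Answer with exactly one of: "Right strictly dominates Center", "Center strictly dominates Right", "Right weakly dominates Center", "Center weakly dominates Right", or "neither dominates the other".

Right weakly dominates Center

Right's payoffs vs Center's, by Alice's action — s1: 9>0, s2: 6=6, s3: 4=4, s4: 6=6.
Right is at least as good everywhere and strictly better somewhere (tied only at s2, s3, s4), so Right weakly but not strictly dominates Center.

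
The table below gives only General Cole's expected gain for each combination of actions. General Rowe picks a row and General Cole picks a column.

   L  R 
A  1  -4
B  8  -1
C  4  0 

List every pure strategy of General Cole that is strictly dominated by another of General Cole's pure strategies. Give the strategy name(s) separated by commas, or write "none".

L is not dominated — it holds its own against R at A (1>-4).
R is strictly dominated by L (A: 1>-4, B: 8>-1, C: 4>0).

R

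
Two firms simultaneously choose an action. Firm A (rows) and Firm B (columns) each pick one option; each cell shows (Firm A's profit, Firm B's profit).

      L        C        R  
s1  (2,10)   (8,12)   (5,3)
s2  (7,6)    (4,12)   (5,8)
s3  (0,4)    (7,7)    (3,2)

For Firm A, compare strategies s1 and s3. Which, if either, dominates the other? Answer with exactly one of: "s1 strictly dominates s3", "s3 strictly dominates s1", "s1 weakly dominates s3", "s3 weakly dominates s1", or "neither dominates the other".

s1 strictly dominates s3

s1's payoffs vs s3's, by Firm B's action — L: 2>0, C: 8>7, R: 5>3.
s1 gives a strictly higher payoff against each opponent action, so s1 strictly dominates s3.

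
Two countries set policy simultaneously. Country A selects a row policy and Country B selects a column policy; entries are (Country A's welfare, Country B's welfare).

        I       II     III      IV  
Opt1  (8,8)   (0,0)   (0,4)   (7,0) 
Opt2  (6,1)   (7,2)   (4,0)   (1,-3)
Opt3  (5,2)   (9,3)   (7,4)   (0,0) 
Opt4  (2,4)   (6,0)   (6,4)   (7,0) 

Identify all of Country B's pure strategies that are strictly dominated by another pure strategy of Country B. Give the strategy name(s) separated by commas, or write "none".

Nothing dominates I: II at Opt1 (8>0); III at Opt1 (8>4); IV at Opt1 (8>0).
II is not dominated — it holds its own against I at Opt2 (2>1); III at Opt2 (2>0); IV at Opt1 (0=0).
III: no other strategy beats it everywhere (I at Opt3 (4>2); II at Opt1 (4>0); IV at Opt1 (4>0)).
IV is strictly dominated by I (Opt1: 8>0, Opt2: 1>-3, Opt3: 2>0, Opt4: 4>0).

IV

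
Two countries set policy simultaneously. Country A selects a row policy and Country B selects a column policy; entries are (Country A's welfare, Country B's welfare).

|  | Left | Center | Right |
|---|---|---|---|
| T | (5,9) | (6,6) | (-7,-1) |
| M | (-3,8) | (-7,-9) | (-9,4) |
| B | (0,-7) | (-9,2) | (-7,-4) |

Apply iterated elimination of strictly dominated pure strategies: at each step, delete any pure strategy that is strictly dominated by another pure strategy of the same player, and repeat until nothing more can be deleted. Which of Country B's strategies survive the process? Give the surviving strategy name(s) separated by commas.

Left

Country A's strategy M is strictly dominated by T (Left: 5>-3, Center: 6>-7, Right: -7>-9) and is removed.
Country B's strategy Right is strictly dominated by Center (T: 6>-1, B: 2>-4) and is removed.
For Country A, T strictly dominates B on the remaining columns (Left: 5>0, Center: 6>-9); eliminate B.
For Country B, Left strictly dominates Center on the remaining rows (T: 9>6); eliminate Center.
Among the remaining strategies, none is strictly dominated by another pure strategy of the same player, so the elimination stops.
Surviving strategies — Country A: {T}; Country B: {Left}.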